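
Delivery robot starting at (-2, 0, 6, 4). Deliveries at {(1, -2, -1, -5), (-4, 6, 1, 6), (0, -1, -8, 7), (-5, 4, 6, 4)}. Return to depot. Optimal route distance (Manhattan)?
80
(one optimal route: (-2, 0, 6, 4) → (1, -2, -1, -5) → (0, -1, -8, 7) → (-4, 6, 1, 6) → (-5, 4, 6, 4) → (-2, 0, 6, 4))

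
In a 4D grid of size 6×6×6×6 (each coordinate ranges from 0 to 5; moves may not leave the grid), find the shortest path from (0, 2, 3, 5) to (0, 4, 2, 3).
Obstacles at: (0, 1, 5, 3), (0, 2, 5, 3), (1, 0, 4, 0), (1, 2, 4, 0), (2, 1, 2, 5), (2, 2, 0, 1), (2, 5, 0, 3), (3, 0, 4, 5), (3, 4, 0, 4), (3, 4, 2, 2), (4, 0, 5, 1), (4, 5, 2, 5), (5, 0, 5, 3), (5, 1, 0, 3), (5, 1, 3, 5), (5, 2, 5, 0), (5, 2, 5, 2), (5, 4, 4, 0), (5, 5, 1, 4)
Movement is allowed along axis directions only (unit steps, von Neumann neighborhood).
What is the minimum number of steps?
5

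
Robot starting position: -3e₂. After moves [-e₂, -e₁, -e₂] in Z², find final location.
(-1, -5)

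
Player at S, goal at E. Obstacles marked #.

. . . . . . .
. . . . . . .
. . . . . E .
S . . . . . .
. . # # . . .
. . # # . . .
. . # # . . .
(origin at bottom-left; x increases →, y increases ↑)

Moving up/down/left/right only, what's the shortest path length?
6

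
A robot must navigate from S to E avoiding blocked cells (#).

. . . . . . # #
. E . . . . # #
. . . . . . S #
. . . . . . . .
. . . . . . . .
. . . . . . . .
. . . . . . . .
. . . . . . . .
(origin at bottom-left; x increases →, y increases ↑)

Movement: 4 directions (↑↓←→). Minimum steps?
6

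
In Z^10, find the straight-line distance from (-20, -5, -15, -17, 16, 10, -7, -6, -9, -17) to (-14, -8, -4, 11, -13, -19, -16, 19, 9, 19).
70.4131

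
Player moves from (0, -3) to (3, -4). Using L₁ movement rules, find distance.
4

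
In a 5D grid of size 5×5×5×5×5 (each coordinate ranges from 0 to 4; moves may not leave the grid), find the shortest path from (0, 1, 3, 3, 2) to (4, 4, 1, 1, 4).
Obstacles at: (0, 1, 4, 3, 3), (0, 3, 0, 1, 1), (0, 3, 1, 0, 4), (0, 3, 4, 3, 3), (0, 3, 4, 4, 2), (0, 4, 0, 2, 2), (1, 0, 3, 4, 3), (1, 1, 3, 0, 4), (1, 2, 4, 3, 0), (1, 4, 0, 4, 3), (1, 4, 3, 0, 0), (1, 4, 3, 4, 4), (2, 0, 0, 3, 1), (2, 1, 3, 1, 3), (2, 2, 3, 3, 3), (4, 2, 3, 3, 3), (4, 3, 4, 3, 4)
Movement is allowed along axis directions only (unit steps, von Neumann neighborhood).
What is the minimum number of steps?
13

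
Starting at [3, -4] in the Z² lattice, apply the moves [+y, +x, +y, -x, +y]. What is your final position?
(3, -1)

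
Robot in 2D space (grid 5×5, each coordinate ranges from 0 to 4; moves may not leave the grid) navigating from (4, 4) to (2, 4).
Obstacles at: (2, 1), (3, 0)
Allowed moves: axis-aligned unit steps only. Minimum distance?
2
(one shortest path: (4, 4) → (3, 4) → (2, 4))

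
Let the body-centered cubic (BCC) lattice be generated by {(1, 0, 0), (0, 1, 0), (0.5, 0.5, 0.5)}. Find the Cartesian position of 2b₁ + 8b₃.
(6, 4, 4)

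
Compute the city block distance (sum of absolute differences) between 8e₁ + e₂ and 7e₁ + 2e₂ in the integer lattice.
2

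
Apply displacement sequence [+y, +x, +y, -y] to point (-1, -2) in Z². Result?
(0, -1)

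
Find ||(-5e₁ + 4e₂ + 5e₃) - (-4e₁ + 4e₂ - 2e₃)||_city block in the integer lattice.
8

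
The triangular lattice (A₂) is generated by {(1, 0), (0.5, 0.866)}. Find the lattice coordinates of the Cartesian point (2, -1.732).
3b₁ - 2b₂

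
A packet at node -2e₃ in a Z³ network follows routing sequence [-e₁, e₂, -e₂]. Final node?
(-1, 0, -2)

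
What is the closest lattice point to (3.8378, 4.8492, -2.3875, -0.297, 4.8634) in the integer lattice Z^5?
(4, 5, -2, 0, 5)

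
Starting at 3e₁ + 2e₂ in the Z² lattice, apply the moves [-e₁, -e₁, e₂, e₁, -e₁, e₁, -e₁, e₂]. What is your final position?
(1, 4)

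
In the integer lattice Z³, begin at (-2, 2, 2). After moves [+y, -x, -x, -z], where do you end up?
(-4, 3, 1)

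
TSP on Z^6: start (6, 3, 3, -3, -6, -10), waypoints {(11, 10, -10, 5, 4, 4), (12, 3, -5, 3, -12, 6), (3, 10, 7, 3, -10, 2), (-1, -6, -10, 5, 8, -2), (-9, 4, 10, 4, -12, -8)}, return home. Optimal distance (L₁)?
236
(one optimal route: (6, 3, 3, -3, -6, -10) → (-1, -6, -10, 5, 8, -2) → (11, 10, -10, 5, 4, 4) → (12, 3, -5, 3, -12, 6) → (3, 10, 7, 3, -10, 2) → (-9, 4, 10, 4, -12, -8) → (6, 3, 3, -3, -6, -10))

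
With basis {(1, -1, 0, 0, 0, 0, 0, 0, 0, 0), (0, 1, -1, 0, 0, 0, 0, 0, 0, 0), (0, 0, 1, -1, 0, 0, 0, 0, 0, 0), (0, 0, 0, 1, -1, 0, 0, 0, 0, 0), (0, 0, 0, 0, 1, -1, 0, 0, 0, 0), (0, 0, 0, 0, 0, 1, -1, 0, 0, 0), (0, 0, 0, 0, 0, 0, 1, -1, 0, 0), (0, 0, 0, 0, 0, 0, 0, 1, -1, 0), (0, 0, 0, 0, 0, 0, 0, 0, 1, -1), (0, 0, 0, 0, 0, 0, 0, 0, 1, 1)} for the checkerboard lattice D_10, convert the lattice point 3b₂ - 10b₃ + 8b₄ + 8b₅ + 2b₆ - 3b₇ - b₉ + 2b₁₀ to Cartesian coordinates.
(0, 3, -13, 18, 0, -6, -5, 3, 1, 3)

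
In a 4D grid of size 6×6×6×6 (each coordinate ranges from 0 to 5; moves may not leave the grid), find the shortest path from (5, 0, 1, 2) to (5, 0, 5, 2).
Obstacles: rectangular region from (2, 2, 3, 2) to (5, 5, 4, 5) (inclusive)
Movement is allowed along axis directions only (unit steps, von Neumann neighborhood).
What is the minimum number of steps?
4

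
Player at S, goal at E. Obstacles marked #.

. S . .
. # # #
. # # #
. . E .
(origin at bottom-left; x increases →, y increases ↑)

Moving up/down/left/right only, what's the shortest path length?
6
(one shortest path: (1, 3) → (0, 3) → (0, 2) → (0, 1) → (0, 0) → (1, 0) → (2, 0))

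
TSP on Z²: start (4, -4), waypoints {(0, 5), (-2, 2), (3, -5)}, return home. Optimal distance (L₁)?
32
(one optimal route: (4, -4) → (0, 5) → (-2, 2) → (3, -5) → (4, -4))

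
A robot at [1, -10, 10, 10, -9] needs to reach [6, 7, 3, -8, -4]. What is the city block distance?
52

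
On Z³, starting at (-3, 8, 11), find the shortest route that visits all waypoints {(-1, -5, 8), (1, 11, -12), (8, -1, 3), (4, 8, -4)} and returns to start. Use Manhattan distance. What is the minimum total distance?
100
(one optimal route: (-3, 8, 11) → (-1, -5, 8) → (8, -1, 3) → (4, 8, -4) → (1, 11, -12) → (-3, 8, 11))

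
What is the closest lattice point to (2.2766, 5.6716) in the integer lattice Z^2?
(2, 6)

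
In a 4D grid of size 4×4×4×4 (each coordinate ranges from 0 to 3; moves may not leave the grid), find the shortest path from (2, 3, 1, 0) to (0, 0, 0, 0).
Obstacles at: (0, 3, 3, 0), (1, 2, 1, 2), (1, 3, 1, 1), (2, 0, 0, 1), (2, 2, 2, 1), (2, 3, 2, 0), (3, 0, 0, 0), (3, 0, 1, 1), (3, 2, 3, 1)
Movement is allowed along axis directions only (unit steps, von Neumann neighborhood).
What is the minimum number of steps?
6
(one shortest path: (2, 3, 1, 0) → (1, 3, 1, 0) → (0, 3, 1, 0) → (0, 2, 1, 0) → (0, 1, 1, 0) → (0, 0, 1, 0) → (0, 0, 0, 0))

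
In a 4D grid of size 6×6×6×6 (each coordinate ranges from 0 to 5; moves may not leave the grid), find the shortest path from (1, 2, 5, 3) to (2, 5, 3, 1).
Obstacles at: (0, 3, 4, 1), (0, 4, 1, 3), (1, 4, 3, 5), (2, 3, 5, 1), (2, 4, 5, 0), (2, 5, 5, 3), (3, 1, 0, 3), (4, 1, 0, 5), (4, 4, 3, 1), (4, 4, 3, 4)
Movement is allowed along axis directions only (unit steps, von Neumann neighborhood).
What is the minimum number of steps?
8
(one shortest path: (1, 2, 5, 3) → (2, 2, 5, 3) → (2, 3, 5, 3) → (2, 4, 5, 3) → (2, 4, 4, 3) → (2, 5, 4, 3) → (2, 5, 3, 3) → (2, 5, 3, 2) → (2, 5, 3, 1))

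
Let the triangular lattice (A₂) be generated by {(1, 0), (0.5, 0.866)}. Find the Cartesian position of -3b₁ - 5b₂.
(-5.5, -4.33)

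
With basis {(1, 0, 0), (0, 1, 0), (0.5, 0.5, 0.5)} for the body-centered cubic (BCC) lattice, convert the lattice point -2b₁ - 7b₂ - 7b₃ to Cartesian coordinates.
(-5.5, -10.5, -3.5)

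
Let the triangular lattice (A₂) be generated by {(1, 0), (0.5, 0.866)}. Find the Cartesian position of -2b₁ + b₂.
(-1.5, 0.866)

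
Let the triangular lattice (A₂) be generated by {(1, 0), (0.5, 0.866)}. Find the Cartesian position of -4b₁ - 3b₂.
(-5.5, -2.598)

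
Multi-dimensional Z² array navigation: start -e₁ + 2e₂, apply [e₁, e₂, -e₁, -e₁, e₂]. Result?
(-2, 4)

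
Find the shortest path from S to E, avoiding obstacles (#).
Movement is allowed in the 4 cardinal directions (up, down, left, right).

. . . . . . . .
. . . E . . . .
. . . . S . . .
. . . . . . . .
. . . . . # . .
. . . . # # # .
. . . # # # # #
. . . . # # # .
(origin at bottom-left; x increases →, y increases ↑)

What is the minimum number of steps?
2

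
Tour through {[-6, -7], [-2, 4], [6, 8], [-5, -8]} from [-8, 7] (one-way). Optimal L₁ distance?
44
(one optimal route: (-8, 7) → (6, 8) → (-2, 4) → (-6, -7) → (-5, -8))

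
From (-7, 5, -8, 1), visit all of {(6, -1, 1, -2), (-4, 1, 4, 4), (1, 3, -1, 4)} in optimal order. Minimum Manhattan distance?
51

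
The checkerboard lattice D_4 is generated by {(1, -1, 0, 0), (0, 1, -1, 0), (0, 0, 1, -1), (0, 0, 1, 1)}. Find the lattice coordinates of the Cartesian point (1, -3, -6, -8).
b₁ - 2b₂ - 8b₄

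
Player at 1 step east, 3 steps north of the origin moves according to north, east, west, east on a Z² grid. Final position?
(2, 4)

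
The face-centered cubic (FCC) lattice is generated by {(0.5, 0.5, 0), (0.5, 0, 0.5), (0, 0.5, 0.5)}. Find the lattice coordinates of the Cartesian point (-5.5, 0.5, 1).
-6b₁ - 5b₂ + 7b₃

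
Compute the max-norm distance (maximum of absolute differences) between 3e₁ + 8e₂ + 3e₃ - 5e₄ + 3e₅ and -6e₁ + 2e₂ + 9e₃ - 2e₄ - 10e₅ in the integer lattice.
13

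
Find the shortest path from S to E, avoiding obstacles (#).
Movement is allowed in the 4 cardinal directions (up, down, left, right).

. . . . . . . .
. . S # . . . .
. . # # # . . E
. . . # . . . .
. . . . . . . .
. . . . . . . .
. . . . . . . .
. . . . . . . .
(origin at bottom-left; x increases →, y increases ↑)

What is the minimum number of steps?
8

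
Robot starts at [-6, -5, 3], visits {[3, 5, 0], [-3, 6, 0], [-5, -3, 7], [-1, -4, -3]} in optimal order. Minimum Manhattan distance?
44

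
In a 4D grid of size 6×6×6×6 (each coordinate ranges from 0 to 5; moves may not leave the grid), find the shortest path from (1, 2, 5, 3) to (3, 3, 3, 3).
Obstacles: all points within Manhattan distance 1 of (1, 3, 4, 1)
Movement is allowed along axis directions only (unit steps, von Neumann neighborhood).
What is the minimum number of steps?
5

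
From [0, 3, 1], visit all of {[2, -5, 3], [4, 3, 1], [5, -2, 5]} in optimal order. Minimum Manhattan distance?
22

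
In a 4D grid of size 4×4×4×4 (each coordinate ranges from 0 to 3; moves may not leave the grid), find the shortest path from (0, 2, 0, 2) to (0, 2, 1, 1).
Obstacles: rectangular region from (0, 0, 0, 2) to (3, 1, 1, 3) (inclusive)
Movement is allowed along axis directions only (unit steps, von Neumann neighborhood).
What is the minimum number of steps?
2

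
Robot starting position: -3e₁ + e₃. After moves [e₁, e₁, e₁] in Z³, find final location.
(0, 0, 1)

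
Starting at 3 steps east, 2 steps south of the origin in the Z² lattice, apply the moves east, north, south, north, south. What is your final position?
(4, -2)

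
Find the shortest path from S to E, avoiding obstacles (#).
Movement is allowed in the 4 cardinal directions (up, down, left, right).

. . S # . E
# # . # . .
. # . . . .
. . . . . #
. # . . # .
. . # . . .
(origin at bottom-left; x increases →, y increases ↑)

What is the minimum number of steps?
7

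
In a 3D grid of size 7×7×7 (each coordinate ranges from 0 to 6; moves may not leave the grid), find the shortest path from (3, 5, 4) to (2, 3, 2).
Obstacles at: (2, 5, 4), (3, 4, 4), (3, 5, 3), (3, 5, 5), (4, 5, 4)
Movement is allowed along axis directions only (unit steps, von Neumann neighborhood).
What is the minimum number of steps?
7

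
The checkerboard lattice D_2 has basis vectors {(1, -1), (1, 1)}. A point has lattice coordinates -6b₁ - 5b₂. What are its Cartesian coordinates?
(-11, 1)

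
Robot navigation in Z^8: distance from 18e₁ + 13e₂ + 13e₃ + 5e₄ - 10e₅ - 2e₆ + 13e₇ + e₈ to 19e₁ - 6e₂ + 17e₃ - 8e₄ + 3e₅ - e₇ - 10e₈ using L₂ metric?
32.2025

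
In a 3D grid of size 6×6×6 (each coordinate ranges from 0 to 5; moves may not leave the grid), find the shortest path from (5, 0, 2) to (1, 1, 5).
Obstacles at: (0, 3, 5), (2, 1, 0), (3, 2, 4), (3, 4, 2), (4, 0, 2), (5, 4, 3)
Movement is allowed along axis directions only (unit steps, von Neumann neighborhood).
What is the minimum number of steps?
8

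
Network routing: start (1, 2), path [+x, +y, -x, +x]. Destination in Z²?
(2, 3)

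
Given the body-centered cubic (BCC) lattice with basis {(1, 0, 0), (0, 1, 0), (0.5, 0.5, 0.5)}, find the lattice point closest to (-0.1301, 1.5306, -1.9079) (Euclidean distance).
(0, 2, -2)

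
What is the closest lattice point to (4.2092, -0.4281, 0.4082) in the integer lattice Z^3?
(4, 0, 0)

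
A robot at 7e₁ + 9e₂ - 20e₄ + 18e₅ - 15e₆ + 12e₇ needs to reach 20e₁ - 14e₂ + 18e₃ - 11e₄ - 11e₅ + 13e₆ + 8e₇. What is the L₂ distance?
52.3832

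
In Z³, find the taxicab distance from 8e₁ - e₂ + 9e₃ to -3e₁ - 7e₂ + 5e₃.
21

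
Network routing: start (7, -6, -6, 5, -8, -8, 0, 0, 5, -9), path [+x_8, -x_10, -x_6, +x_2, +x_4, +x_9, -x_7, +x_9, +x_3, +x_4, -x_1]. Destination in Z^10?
(6, -5, -5, 7, -8, -9, -1, 1, 7, -10)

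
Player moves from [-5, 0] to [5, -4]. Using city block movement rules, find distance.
14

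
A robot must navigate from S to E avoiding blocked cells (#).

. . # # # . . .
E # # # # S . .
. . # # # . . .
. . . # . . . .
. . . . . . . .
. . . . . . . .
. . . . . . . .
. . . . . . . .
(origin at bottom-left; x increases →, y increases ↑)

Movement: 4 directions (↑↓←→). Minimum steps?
11
(one shortest path: (5, 6) → (5, 5) → (5, 4) → (4, 4) → (4, 3) → (3, 3) → (2, 3) → (1, 3) → (0, 3) → (0, 4) → (0, 5) → (0, 6))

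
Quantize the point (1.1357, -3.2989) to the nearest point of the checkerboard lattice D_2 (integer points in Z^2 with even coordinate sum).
(1, -3)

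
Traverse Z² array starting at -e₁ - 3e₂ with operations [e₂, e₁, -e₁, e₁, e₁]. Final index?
(1, -2)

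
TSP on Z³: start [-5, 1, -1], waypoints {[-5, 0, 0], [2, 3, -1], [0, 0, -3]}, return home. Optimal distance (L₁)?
26
(one optimal route: (-5, 1, -1) → (-5, 0, 0) → (0, 0, -3) → (2, 3, -1) → (-5, 1, -1))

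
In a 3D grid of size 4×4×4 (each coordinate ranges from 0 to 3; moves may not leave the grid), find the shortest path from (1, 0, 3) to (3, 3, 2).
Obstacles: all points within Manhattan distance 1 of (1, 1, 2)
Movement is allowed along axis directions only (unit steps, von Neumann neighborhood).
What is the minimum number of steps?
6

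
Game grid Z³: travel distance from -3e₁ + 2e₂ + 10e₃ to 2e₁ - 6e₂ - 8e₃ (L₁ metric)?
31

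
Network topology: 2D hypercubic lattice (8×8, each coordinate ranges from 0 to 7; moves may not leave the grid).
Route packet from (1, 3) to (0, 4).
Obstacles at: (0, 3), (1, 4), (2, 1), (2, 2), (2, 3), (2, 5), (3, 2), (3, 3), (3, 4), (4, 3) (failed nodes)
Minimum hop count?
20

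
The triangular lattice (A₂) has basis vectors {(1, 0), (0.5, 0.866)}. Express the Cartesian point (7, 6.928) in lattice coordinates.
3b₁ + 8b₂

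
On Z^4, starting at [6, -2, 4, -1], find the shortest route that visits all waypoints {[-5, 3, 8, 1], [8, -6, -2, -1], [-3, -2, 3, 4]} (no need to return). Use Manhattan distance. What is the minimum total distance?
52
(one optimal route: (6, -2, 4, -1) → (8, -6, -2, -1) → (-3, -2, 3, 4) → (-5, 3, 8, 1))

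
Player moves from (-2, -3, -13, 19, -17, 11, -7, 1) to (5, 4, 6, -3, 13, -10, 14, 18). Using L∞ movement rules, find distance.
30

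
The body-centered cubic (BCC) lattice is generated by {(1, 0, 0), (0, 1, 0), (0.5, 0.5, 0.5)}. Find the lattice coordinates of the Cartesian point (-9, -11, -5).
-4b₁ - 6b₂ - 10b₃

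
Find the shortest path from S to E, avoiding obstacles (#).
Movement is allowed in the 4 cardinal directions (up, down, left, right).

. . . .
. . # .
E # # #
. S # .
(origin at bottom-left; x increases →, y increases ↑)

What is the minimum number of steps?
2
(one shortest path: (1, 0) → (0, 0) → (0, 1))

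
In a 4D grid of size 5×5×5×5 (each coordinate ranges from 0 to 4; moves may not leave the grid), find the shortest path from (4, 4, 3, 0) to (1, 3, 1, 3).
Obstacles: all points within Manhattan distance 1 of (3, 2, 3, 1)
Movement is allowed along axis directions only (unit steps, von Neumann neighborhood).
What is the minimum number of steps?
9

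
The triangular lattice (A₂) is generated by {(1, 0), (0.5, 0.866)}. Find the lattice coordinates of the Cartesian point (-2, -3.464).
-4b₂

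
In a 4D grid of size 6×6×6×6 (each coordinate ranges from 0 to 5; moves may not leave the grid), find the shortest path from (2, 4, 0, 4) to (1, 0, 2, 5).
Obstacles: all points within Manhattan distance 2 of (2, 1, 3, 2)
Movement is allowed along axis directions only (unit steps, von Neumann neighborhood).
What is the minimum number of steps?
8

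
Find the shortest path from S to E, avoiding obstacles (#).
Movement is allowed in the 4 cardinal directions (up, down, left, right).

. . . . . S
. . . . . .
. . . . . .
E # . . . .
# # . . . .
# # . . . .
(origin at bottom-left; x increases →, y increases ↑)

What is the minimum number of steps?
8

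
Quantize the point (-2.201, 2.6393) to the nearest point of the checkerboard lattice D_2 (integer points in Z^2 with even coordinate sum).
(-2, 2)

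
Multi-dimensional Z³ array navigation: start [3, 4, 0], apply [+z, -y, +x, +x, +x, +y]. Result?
(6, 4, 1)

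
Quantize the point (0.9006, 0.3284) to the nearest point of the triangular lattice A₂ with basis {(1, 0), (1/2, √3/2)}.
(1, 0)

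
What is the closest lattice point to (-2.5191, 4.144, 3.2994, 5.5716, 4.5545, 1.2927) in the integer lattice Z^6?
(-3, 4, 3, 6, 5, 1)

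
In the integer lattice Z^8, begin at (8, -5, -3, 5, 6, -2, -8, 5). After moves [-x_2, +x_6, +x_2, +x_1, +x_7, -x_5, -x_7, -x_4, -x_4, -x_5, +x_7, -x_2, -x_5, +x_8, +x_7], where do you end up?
(9, -6, -3, 3, 3, -1, -6, 6)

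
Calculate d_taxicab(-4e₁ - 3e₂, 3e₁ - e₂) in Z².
9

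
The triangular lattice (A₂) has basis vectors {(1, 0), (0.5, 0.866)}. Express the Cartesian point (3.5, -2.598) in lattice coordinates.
5b₁ - 3b₂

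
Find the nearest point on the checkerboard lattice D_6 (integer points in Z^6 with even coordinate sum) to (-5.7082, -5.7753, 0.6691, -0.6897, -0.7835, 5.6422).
(-6, -6, 1, -1, -1, 5)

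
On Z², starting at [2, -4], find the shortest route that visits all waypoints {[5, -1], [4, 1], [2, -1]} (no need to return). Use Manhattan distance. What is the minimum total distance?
9
(one optimal route: (2, -4) → (2, -1) → (5, -1) → (4, 1))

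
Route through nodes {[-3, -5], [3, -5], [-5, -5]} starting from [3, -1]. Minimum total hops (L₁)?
12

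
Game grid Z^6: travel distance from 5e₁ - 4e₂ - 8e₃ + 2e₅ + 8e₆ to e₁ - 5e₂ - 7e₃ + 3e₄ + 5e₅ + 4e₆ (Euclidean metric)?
7.2111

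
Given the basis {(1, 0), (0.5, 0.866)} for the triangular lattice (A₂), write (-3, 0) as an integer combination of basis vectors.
-3b₁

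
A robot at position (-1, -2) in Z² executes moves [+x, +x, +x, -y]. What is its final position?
(2, -3)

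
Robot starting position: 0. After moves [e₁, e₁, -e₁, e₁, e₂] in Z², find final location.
(2, 1)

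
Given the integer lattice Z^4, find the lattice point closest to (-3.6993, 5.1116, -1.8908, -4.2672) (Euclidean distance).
(-4, 5, -2, -4)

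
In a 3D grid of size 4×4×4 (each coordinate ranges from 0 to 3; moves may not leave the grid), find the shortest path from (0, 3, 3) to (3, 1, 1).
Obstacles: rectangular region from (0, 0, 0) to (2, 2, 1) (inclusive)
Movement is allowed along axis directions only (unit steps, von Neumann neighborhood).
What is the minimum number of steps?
7
(one shortest path: (0, 3, 3) → (1, 3, 3) → (2, 3, 3) → (3, 3, 3) → (3, 2, 3) → (3, 1, 3) → (3, 1, 2) → (3, 1, 1))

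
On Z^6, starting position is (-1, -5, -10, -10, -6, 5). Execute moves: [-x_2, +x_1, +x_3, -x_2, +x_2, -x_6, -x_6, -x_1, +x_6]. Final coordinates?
(-1, -6, -9, -10, -6, 4)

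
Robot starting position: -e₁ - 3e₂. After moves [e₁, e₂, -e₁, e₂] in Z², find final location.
(-1, -1)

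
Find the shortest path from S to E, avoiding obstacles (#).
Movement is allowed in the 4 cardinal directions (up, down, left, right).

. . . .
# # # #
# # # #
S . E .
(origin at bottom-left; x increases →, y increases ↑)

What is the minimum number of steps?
2
(one shortest path: (0, 0) → (1, 0) → (2, 0))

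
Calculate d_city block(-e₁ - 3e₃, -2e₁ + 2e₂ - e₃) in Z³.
5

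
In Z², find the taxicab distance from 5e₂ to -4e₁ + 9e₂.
8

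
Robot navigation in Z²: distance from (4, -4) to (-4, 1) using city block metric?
13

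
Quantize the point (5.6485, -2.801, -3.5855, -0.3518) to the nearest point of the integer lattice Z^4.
(6, -3, -4, 0)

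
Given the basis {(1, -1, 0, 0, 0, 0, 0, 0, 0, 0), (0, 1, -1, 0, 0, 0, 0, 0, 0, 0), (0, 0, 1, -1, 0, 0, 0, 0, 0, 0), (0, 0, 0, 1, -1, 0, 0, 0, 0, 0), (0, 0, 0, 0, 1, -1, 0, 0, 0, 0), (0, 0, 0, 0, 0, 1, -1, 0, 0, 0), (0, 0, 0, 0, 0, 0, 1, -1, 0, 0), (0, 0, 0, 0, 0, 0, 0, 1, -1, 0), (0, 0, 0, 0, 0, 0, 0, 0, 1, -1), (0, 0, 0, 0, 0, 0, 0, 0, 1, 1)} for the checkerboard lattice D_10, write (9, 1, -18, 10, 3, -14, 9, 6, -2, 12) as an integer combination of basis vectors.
9b₁ + 10b₂ - 8b₃ + 2b₄ + 5b₅ - 9b₆ + 6b₈ - 4b₉ + 8b₁₀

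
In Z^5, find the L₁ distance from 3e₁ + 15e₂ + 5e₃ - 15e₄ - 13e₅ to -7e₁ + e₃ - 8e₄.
49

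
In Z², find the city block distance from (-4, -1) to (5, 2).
12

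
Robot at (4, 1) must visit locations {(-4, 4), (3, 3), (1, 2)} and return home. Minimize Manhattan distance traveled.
22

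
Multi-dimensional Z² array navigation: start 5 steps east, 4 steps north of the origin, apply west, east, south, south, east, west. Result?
(5, 2)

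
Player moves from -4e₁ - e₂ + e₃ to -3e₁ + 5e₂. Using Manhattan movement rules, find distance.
8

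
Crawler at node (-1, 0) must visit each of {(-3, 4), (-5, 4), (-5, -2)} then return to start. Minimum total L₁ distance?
20
(one optimal route: (-1, 0) → (-3, 4) → (-5, 4) → (-5, -2) → (-1, 0))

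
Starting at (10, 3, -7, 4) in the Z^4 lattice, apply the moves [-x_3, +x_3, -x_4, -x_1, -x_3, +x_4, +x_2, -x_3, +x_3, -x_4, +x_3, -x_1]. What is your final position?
(8, 4, -7, 3)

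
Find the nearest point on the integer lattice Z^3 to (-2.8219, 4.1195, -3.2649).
(-3, 4, -3)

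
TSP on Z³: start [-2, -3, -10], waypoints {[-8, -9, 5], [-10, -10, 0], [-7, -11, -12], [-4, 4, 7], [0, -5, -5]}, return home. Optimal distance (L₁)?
92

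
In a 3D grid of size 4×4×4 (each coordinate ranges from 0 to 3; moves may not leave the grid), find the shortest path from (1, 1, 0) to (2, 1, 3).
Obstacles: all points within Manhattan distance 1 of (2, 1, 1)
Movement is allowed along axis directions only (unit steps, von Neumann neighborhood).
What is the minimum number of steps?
6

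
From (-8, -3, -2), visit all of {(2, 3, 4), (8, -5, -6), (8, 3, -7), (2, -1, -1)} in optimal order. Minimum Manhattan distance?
48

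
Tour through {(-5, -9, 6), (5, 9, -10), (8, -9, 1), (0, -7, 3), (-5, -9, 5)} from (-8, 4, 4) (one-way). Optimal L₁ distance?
72
(one optimal route: (-8, 4, 4) → (-5, -9, 6) → (-5, -9, 5) → (0, -7, 3) → (8, -9, 1) → (5, 9, -10))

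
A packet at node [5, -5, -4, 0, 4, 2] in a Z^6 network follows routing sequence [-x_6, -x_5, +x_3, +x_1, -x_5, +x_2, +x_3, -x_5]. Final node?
(6, -4, -2, 0, 1, 1)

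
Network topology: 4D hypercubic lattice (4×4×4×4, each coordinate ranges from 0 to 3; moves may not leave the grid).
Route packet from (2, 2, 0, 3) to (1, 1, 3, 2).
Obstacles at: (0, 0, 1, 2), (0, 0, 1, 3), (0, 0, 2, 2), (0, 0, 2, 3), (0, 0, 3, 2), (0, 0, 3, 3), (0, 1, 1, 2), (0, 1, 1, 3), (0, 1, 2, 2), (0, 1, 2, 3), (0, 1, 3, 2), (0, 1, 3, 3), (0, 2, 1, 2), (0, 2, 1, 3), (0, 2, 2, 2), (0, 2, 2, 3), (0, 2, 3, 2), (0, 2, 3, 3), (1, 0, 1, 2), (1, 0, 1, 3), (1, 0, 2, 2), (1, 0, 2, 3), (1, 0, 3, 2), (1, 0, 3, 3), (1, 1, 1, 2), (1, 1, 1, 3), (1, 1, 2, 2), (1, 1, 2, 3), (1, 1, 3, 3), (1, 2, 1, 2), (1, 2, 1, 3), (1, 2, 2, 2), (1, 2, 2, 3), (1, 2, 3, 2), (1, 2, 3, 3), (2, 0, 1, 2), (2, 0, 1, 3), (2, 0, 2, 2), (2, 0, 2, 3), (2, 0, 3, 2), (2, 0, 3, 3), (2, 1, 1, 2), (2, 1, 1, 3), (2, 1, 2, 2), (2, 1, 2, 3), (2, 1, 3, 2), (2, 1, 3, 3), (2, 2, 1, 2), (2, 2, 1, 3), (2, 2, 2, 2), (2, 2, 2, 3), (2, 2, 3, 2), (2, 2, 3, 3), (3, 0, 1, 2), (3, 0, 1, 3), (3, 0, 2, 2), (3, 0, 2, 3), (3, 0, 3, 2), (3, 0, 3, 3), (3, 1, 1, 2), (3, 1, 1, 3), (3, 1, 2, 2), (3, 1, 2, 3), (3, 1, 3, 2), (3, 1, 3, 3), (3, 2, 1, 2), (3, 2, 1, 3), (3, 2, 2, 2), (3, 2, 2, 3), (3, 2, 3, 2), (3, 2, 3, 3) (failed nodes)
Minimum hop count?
8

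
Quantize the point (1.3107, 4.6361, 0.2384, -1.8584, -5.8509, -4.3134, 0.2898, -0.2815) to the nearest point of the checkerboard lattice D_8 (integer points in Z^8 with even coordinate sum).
(1, 5, 0, -2, -6, -4, 0, 0)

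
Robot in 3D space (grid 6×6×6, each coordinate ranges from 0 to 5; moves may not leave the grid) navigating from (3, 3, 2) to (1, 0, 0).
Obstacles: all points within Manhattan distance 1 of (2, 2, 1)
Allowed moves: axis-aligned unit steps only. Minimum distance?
7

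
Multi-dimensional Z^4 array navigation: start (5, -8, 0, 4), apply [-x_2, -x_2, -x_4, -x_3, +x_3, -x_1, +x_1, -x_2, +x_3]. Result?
(5, -11, 1, 3)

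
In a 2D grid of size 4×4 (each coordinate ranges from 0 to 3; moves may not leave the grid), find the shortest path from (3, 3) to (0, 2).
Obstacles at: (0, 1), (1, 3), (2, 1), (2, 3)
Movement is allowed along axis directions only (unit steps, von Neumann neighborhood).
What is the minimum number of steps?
4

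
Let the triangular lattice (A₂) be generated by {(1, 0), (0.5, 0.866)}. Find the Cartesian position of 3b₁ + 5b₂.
(5.5, 4.33)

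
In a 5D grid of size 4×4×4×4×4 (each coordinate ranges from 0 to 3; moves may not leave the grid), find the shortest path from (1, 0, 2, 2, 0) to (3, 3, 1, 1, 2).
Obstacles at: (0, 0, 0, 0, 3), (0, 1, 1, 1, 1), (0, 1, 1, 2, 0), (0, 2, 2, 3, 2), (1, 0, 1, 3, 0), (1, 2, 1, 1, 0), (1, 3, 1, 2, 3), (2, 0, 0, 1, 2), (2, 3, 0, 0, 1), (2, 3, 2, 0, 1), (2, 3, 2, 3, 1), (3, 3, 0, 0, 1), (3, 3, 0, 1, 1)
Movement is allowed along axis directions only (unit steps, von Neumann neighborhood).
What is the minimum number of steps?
9
(one shortest path: (1, 0, 2, 2, 0) → (2, 0, 2, 2, 0) → (3, 0, 2, 2, 0) → (3, 1, 2, 2, 0) → (3, 2, 2, 2, 0) → (3, 3, 2, 2, 0) → (3, 3, 1, 2, 0) → (3, 3, 1, 1, 0) → (3, 3, 1, 1, 1) → (3, 3, 1, 1, 2))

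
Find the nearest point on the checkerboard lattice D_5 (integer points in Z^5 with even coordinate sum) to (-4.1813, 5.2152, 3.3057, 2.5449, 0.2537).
(-4, 5, 3, 2, 0)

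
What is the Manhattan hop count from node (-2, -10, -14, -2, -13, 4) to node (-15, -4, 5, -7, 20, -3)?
83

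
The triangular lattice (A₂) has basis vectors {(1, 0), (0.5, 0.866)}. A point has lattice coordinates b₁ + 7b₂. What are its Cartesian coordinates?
(4.5, 6.062)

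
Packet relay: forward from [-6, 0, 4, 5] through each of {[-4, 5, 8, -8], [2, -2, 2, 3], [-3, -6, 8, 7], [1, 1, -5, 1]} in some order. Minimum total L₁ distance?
78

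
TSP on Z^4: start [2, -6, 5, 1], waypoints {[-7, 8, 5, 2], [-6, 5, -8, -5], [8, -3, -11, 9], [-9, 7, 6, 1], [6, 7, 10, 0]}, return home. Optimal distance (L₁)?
144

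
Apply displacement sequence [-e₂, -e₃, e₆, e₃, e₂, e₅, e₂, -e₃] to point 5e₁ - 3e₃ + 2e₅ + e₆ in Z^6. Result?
(5, 1, -4, 0, 3, 2)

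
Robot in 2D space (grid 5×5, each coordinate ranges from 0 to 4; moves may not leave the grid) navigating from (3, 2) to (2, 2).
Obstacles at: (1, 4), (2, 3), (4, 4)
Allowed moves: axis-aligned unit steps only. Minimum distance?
1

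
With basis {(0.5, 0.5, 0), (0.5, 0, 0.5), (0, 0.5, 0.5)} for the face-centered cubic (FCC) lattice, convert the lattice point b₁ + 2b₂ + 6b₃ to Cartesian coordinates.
(1.5, 3.5, 4)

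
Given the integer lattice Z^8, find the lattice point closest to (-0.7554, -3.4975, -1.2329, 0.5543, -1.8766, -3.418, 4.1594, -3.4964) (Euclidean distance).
(-1, -3, -1, 1, -2, -3, 4, -3)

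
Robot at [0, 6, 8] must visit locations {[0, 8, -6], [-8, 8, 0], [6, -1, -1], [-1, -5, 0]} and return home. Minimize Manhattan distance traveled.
84
(one optimal route: (0, 6, 8) → (0, 8, -6) → (-8, 8, 0) → (-1, -5, 0) → (6, -1, -1) → (0, 6, 8))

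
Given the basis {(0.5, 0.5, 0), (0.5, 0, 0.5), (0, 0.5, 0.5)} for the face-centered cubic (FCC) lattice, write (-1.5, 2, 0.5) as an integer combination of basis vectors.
-3b₂ + 4b₃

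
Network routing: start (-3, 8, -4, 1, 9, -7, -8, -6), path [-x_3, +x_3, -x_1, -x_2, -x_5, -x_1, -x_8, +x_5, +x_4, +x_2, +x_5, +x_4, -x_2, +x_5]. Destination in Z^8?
(-5, 7, -4, 3, 11, -7, -8, -7)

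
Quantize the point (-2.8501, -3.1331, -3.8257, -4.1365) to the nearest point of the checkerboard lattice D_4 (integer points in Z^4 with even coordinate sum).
(-3, -3, -4, -4)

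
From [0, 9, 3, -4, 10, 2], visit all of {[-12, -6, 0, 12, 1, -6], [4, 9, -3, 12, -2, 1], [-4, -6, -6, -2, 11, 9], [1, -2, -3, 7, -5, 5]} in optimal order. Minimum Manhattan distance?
149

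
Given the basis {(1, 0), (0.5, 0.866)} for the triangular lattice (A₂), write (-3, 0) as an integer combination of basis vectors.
-3b₁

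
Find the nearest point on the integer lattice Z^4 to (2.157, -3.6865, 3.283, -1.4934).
(2, -4, 3, -1)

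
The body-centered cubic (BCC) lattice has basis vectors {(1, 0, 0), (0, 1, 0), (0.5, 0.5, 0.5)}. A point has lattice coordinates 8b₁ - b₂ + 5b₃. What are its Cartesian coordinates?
(10.5, 1.5, 2.5)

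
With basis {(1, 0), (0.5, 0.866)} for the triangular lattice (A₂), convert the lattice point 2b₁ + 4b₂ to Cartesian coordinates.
(4, 3.464)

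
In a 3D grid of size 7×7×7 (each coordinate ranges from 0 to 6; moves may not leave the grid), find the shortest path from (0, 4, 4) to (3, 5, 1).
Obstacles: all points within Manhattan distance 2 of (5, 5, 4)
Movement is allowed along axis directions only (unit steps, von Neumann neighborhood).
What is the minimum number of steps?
7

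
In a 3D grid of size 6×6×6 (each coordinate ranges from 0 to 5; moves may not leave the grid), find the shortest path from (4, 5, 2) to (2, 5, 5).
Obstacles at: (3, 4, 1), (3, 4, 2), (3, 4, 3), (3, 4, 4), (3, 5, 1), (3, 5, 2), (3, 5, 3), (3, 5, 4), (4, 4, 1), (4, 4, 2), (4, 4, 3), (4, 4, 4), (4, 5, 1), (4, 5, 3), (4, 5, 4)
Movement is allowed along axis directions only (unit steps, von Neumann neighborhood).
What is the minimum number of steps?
7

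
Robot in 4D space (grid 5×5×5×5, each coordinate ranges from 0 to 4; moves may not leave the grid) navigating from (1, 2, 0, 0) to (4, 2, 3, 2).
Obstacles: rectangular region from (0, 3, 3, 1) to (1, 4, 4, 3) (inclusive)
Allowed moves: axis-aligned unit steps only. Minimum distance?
8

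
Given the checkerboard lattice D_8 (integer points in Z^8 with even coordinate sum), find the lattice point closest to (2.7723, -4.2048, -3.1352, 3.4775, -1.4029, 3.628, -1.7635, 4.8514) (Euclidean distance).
(3, -4, -3, 4, -1, 4, -2, 5)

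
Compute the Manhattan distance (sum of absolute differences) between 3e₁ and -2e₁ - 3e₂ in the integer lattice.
8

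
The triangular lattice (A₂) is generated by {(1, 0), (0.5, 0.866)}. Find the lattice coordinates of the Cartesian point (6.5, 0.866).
6b₁ + b₂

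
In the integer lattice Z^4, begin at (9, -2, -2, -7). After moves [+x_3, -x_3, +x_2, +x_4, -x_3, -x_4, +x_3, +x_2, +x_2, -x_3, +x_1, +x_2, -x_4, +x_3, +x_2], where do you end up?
(10, 3, -2, -8)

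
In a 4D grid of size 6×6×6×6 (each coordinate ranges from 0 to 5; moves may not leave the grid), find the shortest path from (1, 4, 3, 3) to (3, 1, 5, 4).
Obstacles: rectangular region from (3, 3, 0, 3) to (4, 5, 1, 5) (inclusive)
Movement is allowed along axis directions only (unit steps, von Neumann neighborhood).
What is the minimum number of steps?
8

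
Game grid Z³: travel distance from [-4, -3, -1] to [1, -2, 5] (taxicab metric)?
12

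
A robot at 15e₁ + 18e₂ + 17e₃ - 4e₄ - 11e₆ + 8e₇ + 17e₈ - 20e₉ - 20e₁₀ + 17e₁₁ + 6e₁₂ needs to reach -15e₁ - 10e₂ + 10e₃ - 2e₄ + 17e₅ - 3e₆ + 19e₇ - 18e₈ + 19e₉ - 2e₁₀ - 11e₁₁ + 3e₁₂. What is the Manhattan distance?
226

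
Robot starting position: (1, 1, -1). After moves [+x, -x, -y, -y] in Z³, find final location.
(1, -1, -1)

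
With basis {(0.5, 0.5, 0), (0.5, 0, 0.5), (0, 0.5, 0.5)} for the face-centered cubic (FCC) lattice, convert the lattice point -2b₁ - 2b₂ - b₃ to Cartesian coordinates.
(-2, -1.5, -1.5)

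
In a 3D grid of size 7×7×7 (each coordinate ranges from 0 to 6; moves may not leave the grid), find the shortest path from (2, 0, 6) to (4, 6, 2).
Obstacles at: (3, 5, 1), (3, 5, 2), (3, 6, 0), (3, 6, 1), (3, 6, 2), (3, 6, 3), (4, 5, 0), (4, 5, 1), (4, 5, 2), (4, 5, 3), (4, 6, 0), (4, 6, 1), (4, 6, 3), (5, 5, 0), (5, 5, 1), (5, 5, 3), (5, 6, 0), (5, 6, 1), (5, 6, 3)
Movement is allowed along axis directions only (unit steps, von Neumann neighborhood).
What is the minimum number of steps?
14
(one shortest path: (2, 0, 6) → (3, 0, 6) → (4, 0, 6) → (5, 0, 6) → (5, 1, 6) → (5, 2, 6) → (5, 3, 6) → (5, 4, 6) → (5, 4, 5) → (5, 4, 4) → (5, 4, 3) → (5, 4, 2) → (5, 5, 2) → (5, 6, 2) → (4, 6, 2))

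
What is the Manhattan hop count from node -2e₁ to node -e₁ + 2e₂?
3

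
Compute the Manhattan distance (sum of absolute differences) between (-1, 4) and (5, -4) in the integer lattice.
14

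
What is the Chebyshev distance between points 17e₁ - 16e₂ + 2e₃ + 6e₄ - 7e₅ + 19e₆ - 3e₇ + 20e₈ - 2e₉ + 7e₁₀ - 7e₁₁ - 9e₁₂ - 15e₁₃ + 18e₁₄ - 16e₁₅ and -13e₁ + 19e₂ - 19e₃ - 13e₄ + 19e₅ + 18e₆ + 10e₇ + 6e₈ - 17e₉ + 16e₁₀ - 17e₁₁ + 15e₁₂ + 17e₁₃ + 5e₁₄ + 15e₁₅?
35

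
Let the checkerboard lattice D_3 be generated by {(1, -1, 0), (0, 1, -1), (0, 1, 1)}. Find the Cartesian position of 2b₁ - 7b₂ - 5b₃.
(2, -14, 2)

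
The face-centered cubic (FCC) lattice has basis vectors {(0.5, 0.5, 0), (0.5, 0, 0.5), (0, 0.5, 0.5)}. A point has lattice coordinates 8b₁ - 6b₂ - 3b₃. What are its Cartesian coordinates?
(1, 2.5, -4.5)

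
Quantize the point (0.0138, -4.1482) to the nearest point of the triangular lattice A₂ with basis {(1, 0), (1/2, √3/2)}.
(0.5, -4.33)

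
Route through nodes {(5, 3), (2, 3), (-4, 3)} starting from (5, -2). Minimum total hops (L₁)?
14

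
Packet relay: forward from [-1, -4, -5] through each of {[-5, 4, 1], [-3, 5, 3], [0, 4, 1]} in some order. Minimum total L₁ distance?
25
(one optimal route: (-1, -4, -5) → (0, 4, 1) → (-5, 4, 1) → (-3, 5, 3))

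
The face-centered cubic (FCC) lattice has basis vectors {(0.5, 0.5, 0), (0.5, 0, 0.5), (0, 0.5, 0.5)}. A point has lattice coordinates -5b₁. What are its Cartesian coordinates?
(-2.5, -2.5, 0)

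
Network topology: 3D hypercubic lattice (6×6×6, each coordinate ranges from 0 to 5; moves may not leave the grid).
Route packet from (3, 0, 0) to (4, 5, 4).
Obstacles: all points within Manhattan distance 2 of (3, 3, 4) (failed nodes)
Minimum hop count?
10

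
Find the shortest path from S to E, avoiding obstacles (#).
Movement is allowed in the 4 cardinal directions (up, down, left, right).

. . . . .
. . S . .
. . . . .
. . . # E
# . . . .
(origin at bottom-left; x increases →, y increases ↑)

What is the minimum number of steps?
4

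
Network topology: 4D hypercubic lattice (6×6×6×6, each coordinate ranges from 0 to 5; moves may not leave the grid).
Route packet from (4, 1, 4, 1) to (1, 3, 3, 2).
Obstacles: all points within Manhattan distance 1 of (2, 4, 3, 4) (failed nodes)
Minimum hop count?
7
(one shortest path: (4, 1, 4, 1) → (3, 1, 4, 1) → (2, 1, 4, 1) → (1, 1, 4, 1) → (1, 2, 4, 1) → (1, 3, 4, 1) → (1, 3, 3, 1) → (1, 3, 3, 2))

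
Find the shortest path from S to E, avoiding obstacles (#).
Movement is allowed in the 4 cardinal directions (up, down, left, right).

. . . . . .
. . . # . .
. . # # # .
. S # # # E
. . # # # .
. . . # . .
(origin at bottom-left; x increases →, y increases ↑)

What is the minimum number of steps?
10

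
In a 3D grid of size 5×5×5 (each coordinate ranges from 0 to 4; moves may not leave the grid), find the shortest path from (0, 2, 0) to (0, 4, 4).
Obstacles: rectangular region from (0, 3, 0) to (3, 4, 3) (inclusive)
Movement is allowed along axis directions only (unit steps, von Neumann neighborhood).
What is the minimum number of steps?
6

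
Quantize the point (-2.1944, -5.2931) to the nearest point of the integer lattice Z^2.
(-2, -5)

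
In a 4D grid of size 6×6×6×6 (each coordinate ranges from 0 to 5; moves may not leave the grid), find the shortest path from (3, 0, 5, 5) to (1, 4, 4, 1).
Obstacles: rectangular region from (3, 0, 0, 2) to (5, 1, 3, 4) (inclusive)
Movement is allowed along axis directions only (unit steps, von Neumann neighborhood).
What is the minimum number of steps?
11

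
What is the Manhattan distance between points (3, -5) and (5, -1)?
6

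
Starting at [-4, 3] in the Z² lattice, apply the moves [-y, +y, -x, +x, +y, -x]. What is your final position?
(-5, 4)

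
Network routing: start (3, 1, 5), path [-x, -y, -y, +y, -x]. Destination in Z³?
(1, 0, 5)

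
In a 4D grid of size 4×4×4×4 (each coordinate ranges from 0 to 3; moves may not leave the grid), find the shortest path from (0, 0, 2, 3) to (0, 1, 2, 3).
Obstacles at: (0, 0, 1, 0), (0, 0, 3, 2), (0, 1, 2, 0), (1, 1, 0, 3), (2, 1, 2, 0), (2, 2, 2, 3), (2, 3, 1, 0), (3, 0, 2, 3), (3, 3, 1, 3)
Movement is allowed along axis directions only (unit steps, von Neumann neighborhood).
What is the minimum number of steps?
1
(one shortest path: (0, 0, 2, 3) → (0, 1, 2, 3))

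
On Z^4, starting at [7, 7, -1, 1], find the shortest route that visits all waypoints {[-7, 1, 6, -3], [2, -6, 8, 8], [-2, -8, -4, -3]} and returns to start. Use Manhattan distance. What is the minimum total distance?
118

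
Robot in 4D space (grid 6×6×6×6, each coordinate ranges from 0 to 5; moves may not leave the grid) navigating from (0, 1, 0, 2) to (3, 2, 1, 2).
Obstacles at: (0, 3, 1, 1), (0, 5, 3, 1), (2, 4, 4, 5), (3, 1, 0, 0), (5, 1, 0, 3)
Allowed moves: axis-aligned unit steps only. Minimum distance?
5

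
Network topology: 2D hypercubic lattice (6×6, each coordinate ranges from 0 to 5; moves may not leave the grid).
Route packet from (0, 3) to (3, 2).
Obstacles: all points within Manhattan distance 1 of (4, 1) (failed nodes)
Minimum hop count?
4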